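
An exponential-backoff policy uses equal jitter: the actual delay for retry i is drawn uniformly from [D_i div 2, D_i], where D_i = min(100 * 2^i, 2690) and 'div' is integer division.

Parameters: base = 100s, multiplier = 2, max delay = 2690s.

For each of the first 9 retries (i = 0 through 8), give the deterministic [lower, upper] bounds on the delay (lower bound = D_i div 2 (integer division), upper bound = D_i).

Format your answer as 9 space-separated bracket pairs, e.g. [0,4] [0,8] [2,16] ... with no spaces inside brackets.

Computing bounds per retry:
  i=0: D_i=min(100*2^0,2690)=100, bounds=[50,100]
  i=1: D_i=min(100*2^1,2690)=200, bounds=[100,200]
  i=2: D_i=min(100*2^2,2690)=400, bounds=[200,400]
  i=3: D_i=min(100*2^3,2690)=800, bounds=[400,800]
  i=4: D_i=min(100*2^4,2690)=1600, bounds=[800,1600]
  i=5: D_i=min(100*2^5,2690)=2690, bounds=[1345,2690]
  i=6: D_i=min(100*2^6,2690)=2690, bounds=[1345,2690]
  i=7: D_i=min(100*2^7,2690)=2690, bounds=[1345,2690]
  i=8: D_i=min(100*2^8,2690)=2690, bounds=[1345,2690]

Answer: [50,100] [100,200] [200,400] [400,800] [800,1600] [1345,2690] [1345,2690] [1345,2690] [1345,2690]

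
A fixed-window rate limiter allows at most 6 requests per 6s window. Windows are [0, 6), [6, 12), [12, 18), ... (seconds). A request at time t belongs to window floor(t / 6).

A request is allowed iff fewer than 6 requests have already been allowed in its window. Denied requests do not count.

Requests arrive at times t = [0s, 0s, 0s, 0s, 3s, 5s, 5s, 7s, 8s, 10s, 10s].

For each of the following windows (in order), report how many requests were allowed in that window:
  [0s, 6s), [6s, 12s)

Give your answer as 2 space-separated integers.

Processing requests:
  req#1 t=0s (window 0): ALLOW
  req#2 t=0s (window 0): ALLOW
  req#3 t=0s (window 0): ALLOW
  req#4 t=0s (window 0): ALLOW
  req#5 t=3s (window 0): ALLOW
  req#6 t=5s (window 0): ALLOW
  req#7 t=5s (window 0): DENY
  req#8 t=7s (window 1): ALLOW
  req#9 t=8s (window 1): ALLOW
  req#10 t=10s (window 1): ALLOW
  req#11 t=10s (window 1): ALLOW

Allowed counts by window: 6 4

Answer: 6 4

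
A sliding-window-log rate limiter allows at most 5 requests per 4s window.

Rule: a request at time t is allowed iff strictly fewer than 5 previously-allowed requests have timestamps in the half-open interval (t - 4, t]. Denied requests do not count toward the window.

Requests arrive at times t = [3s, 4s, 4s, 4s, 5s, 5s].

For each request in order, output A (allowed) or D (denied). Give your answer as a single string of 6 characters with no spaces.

Answer: AAAAAD

Derivation:
Tracking allowed requests in the window:
  req#1 t=3s: ALLOW
  req#2 t=4s: ALLOW
  req#3 t=4s: ALLOW
  req#4 t=4s: ALLOW
  req#5 t=5s: ALLOW
  req#6 t=5s: DENY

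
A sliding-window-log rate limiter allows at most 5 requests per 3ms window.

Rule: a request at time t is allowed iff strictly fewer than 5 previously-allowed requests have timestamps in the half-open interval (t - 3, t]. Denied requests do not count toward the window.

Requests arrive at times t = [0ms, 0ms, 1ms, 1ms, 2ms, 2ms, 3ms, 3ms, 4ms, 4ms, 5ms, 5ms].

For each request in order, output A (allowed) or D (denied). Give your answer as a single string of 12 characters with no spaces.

Answer: AAAAADAAAAAD

Derivation:
Tracking allowed requests in the window:
  req#1 t=0ms: ALLOW
  req#2 t=0ms: ALLOW
  req#3 t=1ms: ALLOW
  req#4 t=1ms: ALLOW
  req#5 t=2ms: ALLOW
  req#6 t=2ms: DENY
  req#7 t=3ms: ALLOW
  req#8 t=3ms: ALLOW
  req#9 t=4ms: ALLOW
  req#10 t=4ms: ALLOW
  req#11 t=5ms: ALLOW
  req#12 t=5ms: DENY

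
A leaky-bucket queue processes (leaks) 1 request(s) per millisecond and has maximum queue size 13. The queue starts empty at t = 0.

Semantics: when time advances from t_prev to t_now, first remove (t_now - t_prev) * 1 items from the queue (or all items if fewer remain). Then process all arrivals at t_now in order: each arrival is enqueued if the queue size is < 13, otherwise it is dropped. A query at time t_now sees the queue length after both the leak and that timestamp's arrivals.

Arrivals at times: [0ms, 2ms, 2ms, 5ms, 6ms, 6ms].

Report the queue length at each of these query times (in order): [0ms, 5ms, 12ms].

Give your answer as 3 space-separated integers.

Answer: 1 1 0

Derivation:
Queue lengths at query times:
  query t=0ms: backlog = 1
  query t=5ms: backlog = 1
  query t=12ms: backlog = 0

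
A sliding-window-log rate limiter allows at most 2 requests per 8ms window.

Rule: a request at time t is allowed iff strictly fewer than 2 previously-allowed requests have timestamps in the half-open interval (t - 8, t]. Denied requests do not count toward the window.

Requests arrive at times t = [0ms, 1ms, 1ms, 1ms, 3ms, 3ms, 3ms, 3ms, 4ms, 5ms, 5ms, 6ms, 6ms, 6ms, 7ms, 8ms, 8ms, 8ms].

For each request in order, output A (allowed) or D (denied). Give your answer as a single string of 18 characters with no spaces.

Answer: AADDDDDDDDDDDDDADD

Derivation:
Tracking allowed requests in the window:
  req#1 t=0ms: ALLOW
  req#2 t=1ms: ALLOW
  req#3 t=1ms: DENY
  req#4 t=1ms: DENY
  req#5 t=3ms: DENY
  req#6 t=3ms: DENY
  req#7 t=3ms: DENY
  req#8 t=3ms: DENY
  req#9 t=4ms: DENY
  req#10 t=5ms: DENY
  req#11 t=5ms: DENY
  req#12 t=6ms: DENY
  req#13 t=6ms: DENY
  req#14 t=6ms: DENY
  req#15 t=7ms: DENY
  req#16 t=8ms: ALLOW
  req#17 t=8ms: DENY
  req#18 t=8ms: DENY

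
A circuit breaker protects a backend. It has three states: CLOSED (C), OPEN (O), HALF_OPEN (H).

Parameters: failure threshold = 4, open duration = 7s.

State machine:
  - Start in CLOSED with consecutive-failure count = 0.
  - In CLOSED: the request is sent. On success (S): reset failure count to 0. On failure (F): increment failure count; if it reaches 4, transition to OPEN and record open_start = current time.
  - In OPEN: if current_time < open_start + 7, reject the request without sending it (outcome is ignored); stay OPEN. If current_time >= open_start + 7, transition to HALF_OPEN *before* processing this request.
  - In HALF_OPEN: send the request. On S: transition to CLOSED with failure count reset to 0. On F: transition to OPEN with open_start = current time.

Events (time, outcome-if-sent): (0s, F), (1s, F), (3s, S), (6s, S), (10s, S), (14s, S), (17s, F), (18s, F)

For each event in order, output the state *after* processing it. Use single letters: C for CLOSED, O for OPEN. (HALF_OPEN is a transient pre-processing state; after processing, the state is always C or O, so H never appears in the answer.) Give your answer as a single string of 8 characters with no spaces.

State after each event:
  event#1 t=0s outcome=F: state=CLOSED
  event#2 t=1s outcome=F: state=CLOSED
  event#3 t=3s outcome=S: state=CLOSED
  event#4 t=6s outcome=S: state=CLOSED
  event#5 t=10s outcome=S: state=CLOSED
  event#6 t=14s outcome=S: state=CLOSED
  event#7 t=17s outcome=F: state=CLOSED
  event#8 t=18s outcome=F: state=CLOSED

Answer: CCCCCCCC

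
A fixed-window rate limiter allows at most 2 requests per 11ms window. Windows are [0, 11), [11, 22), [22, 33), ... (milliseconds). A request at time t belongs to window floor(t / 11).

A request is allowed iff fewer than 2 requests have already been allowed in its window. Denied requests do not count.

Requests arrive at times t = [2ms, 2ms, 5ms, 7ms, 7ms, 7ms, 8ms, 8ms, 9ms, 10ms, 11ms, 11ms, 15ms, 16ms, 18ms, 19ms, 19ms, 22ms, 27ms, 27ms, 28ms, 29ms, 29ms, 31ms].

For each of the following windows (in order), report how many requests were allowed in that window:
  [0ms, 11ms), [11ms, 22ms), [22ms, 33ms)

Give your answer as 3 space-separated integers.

Answer: 2 2 2

Derivation:
Processing requests:
  req#1 t=2ms (window 0): ALLOW
  req#2 t=2ms (window 0): ALLOW
  req#3 t=5ms (window 0): DENY
  req#4 t=7ms (window 0): DENY
  req#5 t=7ms (window 0): DENY
  req#6 t=7ms (window 0): DENY
  req#7 t=8ms (window 0): DENY
  req#8 t=8ms (window 0): DENY
  req#9 t=9ms (window 0): DENY
  req#10 t=10ms (window 0): DENY
  req#11 t=11ms (window 1): ALLOW
  req#12 t=11ms (window 1): ALLOW
  req#13 t=15ms (window 1): DENY
  req#14 t=16ms (window 1): DENY
  req#15 t=18ms (window 1): DENY
  req#16 t=19ms (window 1): DENY
  req#17 t=19ms (window 1): DENY
  req#18 t=22ms (window 2): ALLOW
  req#19 t=27ms (window 2): ALLOW
  req#20 t=27ms (window 2): DENY
  req#21 t=28ms (window 2): DENY
  req#22 t=29ms (window 2): DENY
  req#23 t=29ms (window 2): DENY
  req#24 t=31ms (window 2): DENY

Allowed counts by window: 2 2 2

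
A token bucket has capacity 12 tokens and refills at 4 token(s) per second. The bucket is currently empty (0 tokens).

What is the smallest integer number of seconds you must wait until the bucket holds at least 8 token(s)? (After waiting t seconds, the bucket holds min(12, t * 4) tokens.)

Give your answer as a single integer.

Answer: 2

Derivation:
Need t * 4 >= 8, so t >= 8/4.
Smallest integer t = ceil(8/4) = 2.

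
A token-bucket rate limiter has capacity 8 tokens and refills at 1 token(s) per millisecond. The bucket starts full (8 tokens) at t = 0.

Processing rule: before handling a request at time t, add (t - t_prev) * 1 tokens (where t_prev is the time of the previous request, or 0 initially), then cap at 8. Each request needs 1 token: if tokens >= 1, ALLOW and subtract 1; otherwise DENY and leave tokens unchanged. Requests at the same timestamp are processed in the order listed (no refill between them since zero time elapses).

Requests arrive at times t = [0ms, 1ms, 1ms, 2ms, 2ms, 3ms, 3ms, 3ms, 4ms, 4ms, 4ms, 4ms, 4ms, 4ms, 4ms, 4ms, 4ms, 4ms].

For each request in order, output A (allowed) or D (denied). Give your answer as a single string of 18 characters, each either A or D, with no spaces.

Simulating step by step:
  req#1 t=0ms: ALLOW
  req#2 t=1ms: ALLOW
  req#3 t=1ms: ALLOW
  req#4 t=2ms: ALLOW
  req#5 t=2ms: ALLOW
  req#6 t=3ms: ALLOW
  req#7 t=3ms: ALLOW
  req#8 t=3ms: ALLOW
  req#9 t=4ms: ALLOW
  req#10 t=4ms: ALLOW
  req#11 t=4ms: ALLOW
  req#12 t=4ms: ALLOW
  req#13 t=4ms: DENY
  req#14 t=4ms: DENY
  req#15 t=4ms: DENY
  req#16 t=4ms: DENY
  req#17 t=4ms: DENY
  req#18 t=4ms: DENY

Answer: AAAAAAAAAAAADDDDDD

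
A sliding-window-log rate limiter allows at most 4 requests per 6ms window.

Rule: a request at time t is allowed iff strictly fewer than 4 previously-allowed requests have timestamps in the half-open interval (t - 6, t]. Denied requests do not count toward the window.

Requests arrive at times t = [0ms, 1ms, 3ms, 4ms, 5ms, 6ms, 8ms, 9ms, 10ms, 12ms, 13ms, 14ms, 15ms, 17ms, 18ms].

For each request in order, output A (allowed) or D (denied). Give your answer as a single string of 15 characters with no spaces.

Tracking allowed requests in the window:
  req#1 t=0ms: ALLOW
  req#2 t=1ms: ALLOW
  req#3 t=3ms: ALLOW
  req#4 t=4ms: ALLOW
  req#5 t=5ms: DENY
  req#6 t=6ms: ALLOW
  req#7 t=8ms: ALLOW
  req#8 t=9ms: ALLOW
  req#9 t=10ms: ALLOW
  req#10 t=12ms: ALLOW
  req#11 t=13ms: DENY
  req#12 t=14ms: ALLOW
  req#13 t=15ms: ALLOW
  req#14 t=17ms: ALLOW
  req#15 t=18ms: ALLOW

Answer: AAAADAAAAADAAAA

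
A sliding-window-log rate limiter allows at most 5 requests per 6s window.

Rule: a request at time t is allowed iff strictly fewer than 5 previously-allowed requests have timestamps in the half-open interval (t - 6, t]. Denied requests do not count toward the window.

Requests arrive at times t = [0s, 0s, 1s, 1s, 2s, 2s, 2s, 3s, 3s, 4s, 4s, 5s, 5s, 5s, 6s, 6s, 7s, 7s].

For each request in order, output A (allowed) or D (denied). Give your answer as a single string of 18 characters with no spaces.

Answer: AAAAADDDDDDDDDAAAA

Derivation:
Tracking allowed requests in the window:
  req#1 t=0s: ALLOW
  req#2 t=0s: ALLOW
  req#3 t=1s: ALLOW
  req#4 t=1s: ALLOW
  req#5 t=2s: ALLOW
  req#6 t=2s: DENY
  req#7 t=2s: DENY
  req#8 t=3s: DENY
  req#9 t=3s: DENY
  req#10 t=4s: DENY
  req#11 t=4s: DENY
  req#12 t=5s: DENY
  req#13 t=5s: DENY
  req#14 t=5s: DENY
  req#15 t=6s: ALLOW
  req#16 t=6s: ALLOW
  req#17 t=7s: ALLOW
  req#18 t=7s: ALLOW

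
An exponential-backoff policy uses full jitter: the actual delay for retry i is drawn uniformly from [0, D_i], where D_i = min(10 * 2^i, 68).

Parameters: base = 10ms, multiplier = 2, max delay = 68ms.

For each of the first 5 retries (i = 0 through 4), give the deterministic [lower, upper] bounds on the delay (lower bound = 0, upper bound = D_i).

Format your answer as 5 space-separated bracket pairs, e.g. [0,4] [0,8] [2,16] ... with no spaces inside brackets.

Answer: [0,10] [0,20] [0,40] [0,68] [0,68]

Derivation:
Computing bounds per retry:
  i=0: D_i=min(10*2^0,68)=10, bounds=[0,10]
  i=1: D_i=min(10*2^1,68)=20, bounds=[0,20]
  i=2: D_i=min(10*2^2,68)=40, bounds=[0,40]
  i=3: D_i=min(10*2^3,68)=68, bounds=[0,68]
  i=4: D_i=min(10*2^4,68)=68, bounds=[0,68]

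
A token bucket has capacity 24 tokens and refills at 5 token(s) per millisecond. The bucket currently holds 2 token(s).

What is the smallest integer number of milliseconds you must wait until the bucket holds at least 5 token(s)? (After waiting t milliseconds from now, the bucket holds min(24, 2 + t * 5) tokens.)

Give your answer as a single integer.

Need 2 + t * 5 >= 5, so t >= 3/5.
Smallest integer t = ceil(3/5) = 1.

Answer: 1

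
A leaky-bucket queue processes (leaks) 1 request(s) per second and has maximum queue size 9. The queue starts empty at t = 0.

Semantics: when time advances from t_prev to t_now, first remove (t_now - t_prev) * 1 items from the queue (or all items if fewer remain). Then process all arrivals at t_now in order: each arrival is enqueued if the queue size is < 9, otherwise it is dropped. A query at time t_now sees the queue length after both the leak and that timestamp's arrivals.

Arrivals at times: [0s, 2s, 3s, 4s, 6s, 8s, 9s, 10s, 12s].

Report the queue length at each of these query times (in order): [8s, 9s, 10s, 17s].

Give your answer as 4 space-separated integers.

Queue lengths at query times:
  query t=8s: backlog = 1
  query t=9s: backlog = 1
  query t=10s: backlog = 1
  query t=17s: backlog = 0

Answer: 1 1 1 0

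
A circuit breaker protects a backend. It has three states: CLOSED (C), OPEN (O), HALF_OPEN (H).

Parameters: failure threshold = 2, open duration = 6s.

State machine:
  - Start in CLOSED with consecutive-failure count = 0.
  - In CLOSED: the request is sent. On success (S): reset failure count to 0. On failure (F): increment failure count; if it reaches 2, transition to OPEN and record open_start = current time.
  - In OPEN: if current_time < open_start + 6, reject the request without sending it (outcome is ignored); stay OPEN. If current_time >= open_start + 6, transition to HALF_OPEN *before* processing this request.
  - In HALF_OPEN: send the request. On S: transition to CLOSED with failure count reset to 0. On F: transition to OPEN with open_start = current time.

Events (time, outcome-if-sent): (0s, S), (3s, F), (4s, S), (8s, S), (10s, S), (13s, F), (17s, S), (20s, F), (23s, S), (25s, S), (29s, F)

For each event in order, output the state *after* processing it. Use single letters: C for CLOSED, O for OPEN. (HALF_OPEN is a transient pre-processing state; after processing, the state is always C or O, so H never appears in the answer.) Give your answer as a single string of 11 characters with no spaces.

State after each event:
  event#1 t=0s outcome=S: state=CLOSED
  event#2 t=3s outcome=F: state=CLOSED
  event#3 t=4s outcome=S: state=CLOSED
  event#4 t=8s outcome=S: state=CLOSED
  event#5 t=10s outcome=S: state=CLOSED
  event#6 t=13s outcome=F: state=CLOSED
  event#7 t=17s outcome=S: state=CLOSED
  event#8 t=20s outcome=F: state=CLOSED
  event#9 t=23s outcome=S: state=CLOSED
  event#10 t=25s outcome=S: state=CLOSED
  event#11 t=29s outcome=F: state=CLOSED

Answer: CCCCCCCCCCC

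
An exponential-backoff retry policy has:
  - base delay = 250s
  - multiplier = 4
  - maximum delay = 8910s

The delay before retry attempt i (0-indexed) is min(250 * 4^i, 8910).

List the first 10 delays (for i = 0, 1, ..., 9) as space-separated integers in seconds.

Computing each delay:
  i=0: min(250*4^0, 8910) = 250
  i=1: min(250*4^1, 8910) = 1000
  i=2: min(250*4^2, 8910) = 4000
  i=3: min(250*4^3, 8910) = 8910
  i=4: min(250*4^4, 8910) = 8910
  i=5: min(250*4^5, 8910) = 8910
  i=6: min(250*4^6, 8910) = 8910
  i=7: min(250*4^7, 8910) = 8910
  i=8: min(250*4^8, 8910) = 8910
  i=9: min(250*4^9, 8910) = 8910

Answer: 250 1000 4000 8910 8910 8910 8910 8910 8910 8910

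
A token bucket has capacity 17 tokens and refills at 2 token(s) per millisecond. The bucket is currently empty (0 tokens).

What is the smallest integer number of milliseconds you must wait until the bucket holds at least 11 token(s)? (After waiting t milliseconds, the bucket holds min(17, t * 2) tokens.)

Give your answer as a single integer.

Answer: 6

Derivation:
Need t * 2 >= 11, so t >= 11/2.
Smallest integer t = ceil(11/2) = 6.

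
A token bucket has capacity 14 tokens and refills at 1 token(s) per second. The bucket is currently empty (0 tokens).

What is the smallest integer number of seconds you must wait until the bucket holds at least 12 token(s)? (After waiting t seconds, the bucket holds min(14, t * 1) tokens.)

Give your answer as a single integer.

Answer: 12

Derivation:
Need t * 1 >= 12, so t >= 12/1.
Smallest integer t = ceil(12/1) = 12.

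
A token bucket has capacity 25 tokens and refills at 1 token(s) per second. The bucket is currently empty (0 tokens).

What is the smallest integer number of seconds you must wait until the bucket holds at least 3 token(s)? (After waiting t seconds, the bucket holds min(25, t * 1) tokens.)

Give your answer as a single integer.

Need t * 1 >= 3, so t >= 3/1.
Smallest integer t = ceil(3/1) = 3.

Answer: 3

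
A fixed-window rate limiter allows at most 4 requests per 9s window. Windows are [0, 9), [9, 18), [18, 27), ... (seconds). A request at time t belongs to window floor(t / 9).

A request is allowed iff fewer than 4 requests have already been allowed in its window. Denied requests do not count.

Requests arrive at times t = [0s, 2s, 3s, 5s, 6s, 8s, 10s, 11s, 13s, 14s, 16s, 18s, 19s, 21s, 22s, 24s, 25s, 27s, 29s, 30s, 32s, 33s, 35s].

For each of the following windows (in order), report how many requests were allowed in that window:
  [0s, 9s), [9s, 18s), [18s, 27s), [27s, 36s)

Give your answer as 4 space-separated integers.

Answer: 4 4 4 4

Derivation:
Processing requests:
  req#1 t=0s (window 0): ALLOW
  req#2 t=2s (window 0): ALLOW
  req#3 t=3s (window 0): ALLOW
  req#4 t=5s (window 0): ALLOW
  req#5 t=6s (window 0): DENY
  req#6 t=8s (window 0): DENY
  req#7 t=10s (window 1): ALLOW
  req#8 t=11s (window 1): ALLOW
  req#9 t=13s (window 1): ALLOW
  req#10 t=14s (window 1): ALLOW
  req#11 t=16s (window 1): DENY
  req#12 t=18s (window 2): ALLOW
  req#13 t=19s (window 2): ALLOW
  req#14 t=21s (window 2): ALLOW
  req#15 t=22s (window 2): ALLOW
  req#16 t=24s (window 2): DENY
  req#17 t=25s (window 2): DENY
  req#18 t=27s (window 3): ALLOW
  req#19 t=29s (window 3): ALLOW
  req#20 t=30s (window 3): ALLOW
  req#21 t=32s (window 3): ALLOW
  req#22 t=33s (window 3): DENY
  req#23 t=35s (window 3): DENY

Allowed counts by window: 4 4 4 4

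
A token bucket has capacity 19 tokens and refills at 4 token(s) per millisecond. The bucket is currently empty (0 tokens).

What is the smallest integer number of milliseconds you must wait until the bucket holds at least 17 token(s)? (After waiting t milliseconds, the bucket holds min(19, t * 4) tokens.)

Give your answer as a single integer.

Need t * 4 >= 17, so t >= 17/4.
Smallest integer t = ceil(17/4) = 5.

Answer: 5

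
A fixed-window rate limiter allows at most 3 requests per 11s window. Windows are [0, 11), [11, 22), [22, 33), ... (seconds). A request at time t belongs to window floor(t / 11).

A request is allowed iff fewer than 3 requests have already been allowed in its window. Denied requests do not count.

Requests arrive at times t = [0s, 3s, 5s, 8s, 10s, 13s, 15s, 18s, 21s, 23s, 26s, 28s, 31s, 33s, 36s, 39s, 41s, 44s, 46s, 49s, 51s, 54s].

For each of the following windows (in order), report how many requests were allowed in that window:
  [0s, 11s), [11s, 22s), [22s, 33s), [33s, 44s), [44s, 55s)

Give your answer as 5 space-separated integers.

Answer: 3 3 3 3 3

Derivation:
Processing requests:
  req#1 t=0s (window 0): ALLOW
  req#2 t=3s (window 0): ALLOW
  req#3 t=5s (window 0): ALLOW
  req#4 t=8s (window 0): DENY
  req#5 t=10s (window 0): DENY
  req#6 t=13s (window 1): ALLOW
  req#7 t=15s (window 1): ALLOW
  req#8 t=18s (window 1): ALLOW
  req#9 t=21s (window 1): DENY
  req#10 t=23s (window 2): ALLOW
  req#11 t=26s (window 2): ALLOW
  req#12 t=28s (window 2): ALLOW
  req#13 t=31s (window 2): DENY
  req#14 t=33s (window 3): ALLOW
  req#15 t=36s (window 3): ALLOW
  req#16 t=39s (window 3): ALLOW
  req#17 t=41s (window 3): DENY
  req#18 t=44s (window 4): ALLOW
  req#19 t=46s (window 4): ALLOW
  req#20 t=49s (window 4): ALLOW
  req#21 t=51s (window 4): DENY
  req#22 t=54s (window 4): DENY

Allowed counts by window: 3 3 3 3 3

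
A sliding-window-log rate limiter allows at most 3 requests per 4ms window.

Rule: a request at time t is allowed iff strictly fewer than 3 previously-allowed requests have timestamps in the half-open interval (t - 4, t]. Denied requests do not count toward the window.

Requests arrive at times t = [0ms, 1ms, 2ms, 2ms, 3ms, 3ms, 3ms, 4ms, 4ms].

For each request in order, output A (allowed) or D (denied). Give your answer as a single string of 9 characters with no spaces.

Answer: AAADDDDAD

Derivation:
Tracking allowed requests in the window:
  req#1 t=0ms: ALLOW
  req#2 t=1ms: ALLOW
  req#3 t=2ms: ALLOW
  req#4 t=2ms: DENY
  req#5 t=3ms: DENY
  req#6 t=3ms: DENY
  req#7 t=3ms: DENY
  req#8 t=4ms: ALLOW
  req#9 t=4ms: DENY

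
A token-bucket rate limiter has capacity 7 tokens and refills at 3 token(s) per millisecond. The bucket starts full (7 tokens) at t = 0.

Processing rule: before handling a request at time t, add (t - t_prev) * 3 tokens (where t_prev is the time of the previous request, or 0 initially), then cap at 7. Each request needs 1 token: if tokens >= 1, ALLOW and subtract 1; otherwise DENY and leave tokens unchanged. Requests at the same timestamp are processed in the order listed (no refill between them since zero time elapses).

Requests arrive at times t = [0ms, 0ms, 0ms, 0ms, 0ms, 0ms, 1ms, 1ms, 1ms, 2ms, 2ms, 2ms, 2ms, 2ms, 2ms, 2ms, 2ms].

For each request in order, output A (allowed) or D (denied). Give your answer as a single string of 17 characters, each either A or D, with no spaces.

Answer: AAAAAAAAAAAAADDDD

Derivation:
Simulating step by step:
  req#1 t=0ms: ALLOW
  req#2 t=0ms: ALLOW
  req#3 t=0ms: ALLOW
  req#4 t=0ms: ALLOW
  req#5 t=0ms: ALLOW
  req#6 t=0ms: ALLOW
  req#7 t=1ms: ALLOW
  req#8 t=1ms: ALLOW
  req#9 t=1ms: ALLOW
  req#10 t=2ms: ALLOW
  req#11 t=2ms: ALLOW
  req#12 t=2ms: ALLOW
  req#13 t=2ms: ALLOW
  req#14 t=2ms: DENY
  req#15 t=2ms: DENY
  req#16 t=2ms: DENY
  req#17 t=2ms: DENY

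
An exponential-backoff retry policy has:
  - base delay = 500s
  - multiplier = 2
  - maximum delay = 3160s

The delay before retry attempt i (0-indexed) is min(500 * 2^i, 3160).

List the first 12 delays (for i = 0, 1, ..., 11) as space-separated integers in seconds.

Computing each delay:
  i=0: min(500*2^0, 3160) = 500
  i=1: min(500*2^1, 3160) = 1000
  i=2: min(500*2^2, 3160) = 2000
  i=3: min(500*2^3, 3160) = 3160
  i=4: min(500*2^4, 3160) = 3160
  i=5: min(500*2^5, 3160) = 3160
  i=6: min(500*2^6, 3160) = 3160
  i=7: min(500*2^7, 3160) = 3160
  i=8: min(500*2^8, 3160) = 3160
  i=9: min(500*2^9, 3160) = 3160
  i=10: min(500*2^10, 3160) = 3160
  i=11: min(500*2^11, 3160) = 3160

Answer: 500 1000 2000 3160 3160 3160 3160 3160 3160 3160 3160 3160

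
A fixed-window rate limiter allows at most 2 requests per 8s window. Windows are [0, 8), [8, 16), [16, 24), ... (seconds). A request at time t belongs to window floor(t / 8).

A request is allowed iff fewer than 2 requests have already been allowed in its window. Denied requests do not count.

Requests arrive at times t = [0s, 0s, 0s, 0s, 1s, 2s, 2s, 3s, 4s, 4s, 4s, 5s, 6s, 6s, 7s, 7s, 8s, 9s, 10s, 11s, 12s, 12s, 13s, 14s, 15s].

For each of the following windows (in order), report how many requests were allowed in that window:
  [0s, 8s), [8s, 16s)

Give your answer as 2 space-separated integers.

Answer: 2 2

Derivation:
Processing requests:
  req#1 t=0s (window 0): ALLOW
  req#2 t=0s (window 0): ALLOW
  req#3 t=0s (window 0): DENY
  req#4 t=0s (window 0): DENY
  req#5 t=1s (window 0): DENY
  req#6 t=2s (window 0): DENY
  req#7 t=2s (window 0): DENY
  req#8 t=3s (window 0): DENY
  req#9 t=4s (window 0): DENY
  req#10 t=4s (window 0): DENY
  req#11 t=4s (window 0): DENY
  req#12 t=5s (window 0): DENY
  req#13 t=6s (window 0): DENY
  req#14 t=6s (window 0): DENY
  req#15 t=7s (window 0): DENY
  req#16 t=7s (window 0): DENY
  req#17 t=8s (window 1): ALLOW
  req#18 t=9s (window 1): ALLOW
  req#19 t=10s (window 1): DENY
  req#20 t=11s (window 1): DENY
  req#21 t=12s (window 1): DENY
  req#22 t=12s (window 1): DENY
  req#23 t=13s (window 1): DENY
  req#24 t=14s (window 1): DENY
  req#25 t=15s (window 1): DENY

Allowed counts by window: 2 2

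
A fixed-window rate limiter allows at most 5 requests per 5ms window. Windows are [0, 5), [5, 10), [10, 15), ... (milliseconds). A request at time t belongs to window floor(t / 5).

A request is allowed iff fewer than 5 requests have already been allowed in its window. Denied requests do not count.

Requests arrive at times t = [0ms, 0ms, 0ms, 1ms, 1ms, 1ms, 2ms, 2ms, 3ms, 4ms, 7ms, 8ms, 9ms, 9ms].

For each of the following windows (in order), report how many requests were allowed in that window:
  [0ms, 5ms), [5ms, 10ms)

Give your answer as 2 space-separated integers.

Answer: 5 4

Derivation:
Processing requests:
  req#1 t=0ms (window 0): ALLOW
  req#2 t=0ms (window 0): ALLOW
  req#3 t=0ms (window 0): ALLOW
  req#4 t=1ms (window 0): ALLOW
  req#5 t=1ms (window 0): ALLOW
  req#6 t=1ms (window 0): DENY
  req#7 t=2ms (window 0): DENY
  req#8 t=2ms (window 0): DENY
  req#9 t=3ms (window 0): DENY
  req#10 t=4ms (window 0): DENY
  req#11 t=7ms (window 1): ALLOW
  req#12 t=8ms (window 1): ALLOW
  req#13 t=9ms (window 1): ALLOW
  req#14 t=9ms (window 1): ALLOW

Allowed counts by window: 5 4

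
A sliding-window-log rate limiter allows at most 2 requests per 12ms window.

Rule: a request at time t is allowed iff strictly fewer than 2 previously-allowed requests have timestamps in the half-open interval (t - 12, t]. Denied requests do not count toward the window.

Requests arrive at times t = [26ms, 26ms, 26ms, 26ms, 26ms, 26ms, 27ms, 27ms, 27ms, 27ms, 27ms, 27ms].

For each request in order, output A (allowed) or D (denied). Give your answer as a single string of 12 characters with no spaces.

Answer: AADDDDDDDDDD

Derivation:
Tracking allowed requests in the window:
  req#1 t=26ms: ALLOW
  req#2 t=26ms: ALLOW
  req#3 t=26ms: DENY
  req#4 t=26ms: DENY
  req#5 t=26ms: DENY
  req#6 t=26ms: DENY
  req#7 t=27ms: DENY
  req#8 t=27ms: DENY
  req#9 t=27ms: DENY
  req#10 t=27ms: DENY
  req#11 t=27ms: DENY
  req#12 t=27ms: DENY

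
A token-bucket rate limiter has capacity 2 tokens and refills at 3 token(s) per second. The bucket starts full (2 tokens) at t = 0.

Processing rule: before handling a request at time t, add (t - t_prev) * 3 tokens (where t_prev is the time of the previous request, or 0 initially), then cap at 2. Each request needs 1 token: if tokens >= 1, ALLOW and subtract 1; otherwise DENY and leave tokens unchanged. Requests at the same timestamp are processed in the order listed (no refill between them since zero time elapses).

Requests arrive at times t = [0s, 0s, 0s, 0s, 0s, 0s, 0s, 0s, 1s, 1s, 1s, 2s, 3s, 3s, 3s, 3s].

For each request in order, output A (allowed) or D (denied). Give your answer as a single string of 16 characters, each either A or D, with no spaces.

Answer: AADDDDDDAADAAADD

Derivation:
Simulating step by step:
  req#1 t=0s: ALLOW
  req#2 t=0s: ALLOW
  req#3 t=0s: DENY
  req#4 t=0s: DENY
  req#5 t=0s: DENY
  req#6 t=0s: DENY
  req#7 t=0s: DENY
  req#8 t=0s: DENY
  req#9 t=1s: ALLOW
  req#10 t=1s: ALLOW
  req#11 t=1s: DENY
  req#12 t=2s: ALLOW
  req#13 t=3s: ALLOW
  req#14 t=3s: ALLOW
  req#15 t=3s: DENY
  req#16 t=3s: DENY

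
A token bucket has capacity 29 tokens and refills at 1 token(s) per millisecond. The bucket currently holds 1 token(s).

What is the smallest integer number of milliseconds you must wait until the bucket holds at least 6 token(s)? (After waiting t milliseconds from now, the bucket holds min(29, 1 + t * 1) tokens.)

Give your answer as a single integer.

Answer: 5

Derivation:
Need 1 + t * 1 >= 6, so t >= 5/1.
Smallest integer t = ceil(5/1) = 5.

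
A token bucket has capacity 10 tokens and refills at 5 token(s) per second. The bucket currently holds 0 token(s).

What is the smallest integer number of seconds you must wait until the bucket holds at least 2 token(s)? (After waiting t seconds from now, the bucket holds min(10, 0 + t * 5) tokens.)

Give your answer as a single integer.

Need 0 + t * 5 >= 2, so t >= 2/5.
Smallest integer t = ceil(2/5) = 1.

Answer: 1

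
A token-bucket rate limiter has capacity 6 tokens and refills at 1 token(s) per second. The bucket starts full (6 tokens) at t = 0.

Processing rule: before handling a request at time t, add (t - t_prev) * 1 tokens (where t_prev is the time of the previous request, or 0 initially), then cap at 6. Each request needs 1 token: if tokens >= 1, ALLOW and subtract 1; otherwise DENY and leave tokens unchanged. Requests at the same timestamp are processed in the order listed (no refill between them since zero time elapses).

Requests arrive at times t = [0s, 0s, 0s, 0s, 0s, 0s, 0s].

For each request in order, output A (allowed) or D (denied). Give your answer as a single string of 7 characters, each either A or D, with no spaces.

Simulating step by step:
  req#1 t=0s: ALLOW
  req#2 t=0s: ALLOW
  req#3 t=0s: ALLOW
  req#4 t=0s: ALLOW
  req#5 t=0s: ALLOW
  req#6 t=0s: ALLOW
  req#7 t=0s: DENY

Answer: AAAAAAD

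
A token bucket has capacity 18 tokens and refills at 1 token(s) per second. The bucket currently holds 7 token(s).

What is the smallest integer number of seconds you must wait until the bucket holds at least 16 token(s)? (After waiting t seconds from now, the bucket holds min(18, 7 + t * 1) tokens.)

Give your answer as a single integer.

Answer: 9

Derivation:
Need 7 + t * 1 >= 16, so t >= 9/1.
Smallest integer t = ceil(9/1) = 9.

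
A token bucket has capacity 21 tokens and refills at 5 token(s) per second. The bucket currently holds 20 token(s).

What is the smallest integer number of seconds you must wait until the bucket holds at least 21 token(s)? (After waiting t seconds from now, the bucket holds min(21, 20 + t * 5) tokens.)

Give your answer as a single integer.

Need 20 + t * 5 >= 21, so t >= 1/5.
Smallest integer t = ceil(1/5) = 1.

Answer: 1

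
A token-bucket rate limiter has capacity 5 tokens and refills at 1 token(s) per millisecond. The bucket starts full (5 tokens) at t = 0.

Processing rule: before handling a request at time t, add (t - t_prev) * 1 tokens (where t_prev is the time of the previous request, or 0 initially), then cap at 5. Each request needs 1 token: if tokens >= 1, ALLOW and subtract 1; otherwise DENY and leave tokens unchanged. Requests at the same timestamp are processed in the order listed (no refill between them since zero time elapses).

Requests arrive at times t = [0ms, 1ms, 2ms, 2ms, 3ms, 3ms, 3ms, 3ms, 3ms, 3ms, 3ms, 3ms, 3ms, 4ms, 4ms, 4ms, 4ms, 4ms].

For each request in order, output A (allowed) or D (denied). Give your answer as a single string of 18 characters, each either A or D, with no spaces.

Answer: AAAAAAAADDDDDADDDD

Derivation:
Simulating step by step:
  req#1 t=0ms: ALLOW
  req#2 t=1ms: ALLOW
  req#3 t=2ms: ALLOW
  req#4 t=2ms: ALLOW
  req#5 t=3ms: ALLOW
  req#6 t=3ms: ALLOW
  req#7 t=3ms: ALLOW
  req#8 t=3ms: ALLOW
  req#9 t=3ms: DENY
  req#10 t=3ms: DENY
  req#11 t=3ms: DENY
  req#12 t=3ms: DENY
  req#13 t=3ms: DENY
  req#14 t=4ms: ALLOW
  req#15 t=4ms: DENY
  req#16 t=4ms: DENY
  req#17 t=4ms: DENY
  req#18 t=4ms: DENY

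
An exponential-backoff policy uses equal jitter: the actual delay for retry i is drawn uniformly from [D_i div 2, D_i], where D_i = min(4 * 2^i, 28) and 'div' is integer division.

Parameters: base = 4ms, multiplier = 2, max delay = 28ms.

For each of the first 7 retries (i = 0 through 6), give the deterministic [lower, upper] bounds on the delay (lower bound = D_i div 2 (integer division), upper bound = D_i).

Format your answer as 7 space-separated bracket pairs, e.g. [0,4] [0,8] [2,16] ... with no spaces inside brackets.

Computing bounds per retry:
  i=0: D_i=min(4*2^0,28)=4, bounds=[2,4]
  i=1: D_i=min(4*2^1,28)=8, bounds=[4,8]
  i=2: D_i=min(4*2^2,28)=16, bounds=[8,16]
  i=3: D_i=min(4*2^3,28)=28, bounds=[14,28]
  i=4: D_i=min(4*2^4,28)=28, bounds=[14,28]
  i=5: D_i=min(4*2^5,28)=28, bounds=[14,28]
  i=6: D_i=min(4*2^6,28)=28, bounds=[14,28]

Answer: [2,4] [4,8] [8,16] [14,28] [14,28] [14,28] [14,28]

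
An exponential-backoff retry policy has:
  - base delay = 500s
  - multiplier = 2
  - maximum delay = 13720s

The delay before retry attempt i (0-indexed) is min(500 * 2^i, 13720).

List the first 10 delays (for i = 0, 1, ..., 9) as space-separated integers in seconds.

Computing each delay:
  i=0: min(500*2^0, 13720) = 500
  i=1: min(500*2^1, 13720) = 1000
  i=2: min(500*2^2, 13720) = 2000
  i=3: min(500*2^3, 13720) = 4000
  i=4: min(500*2^4, 13720) = 8000
  i=5: min(500*2^5, 13720) = 13720
  i=6: min(500*2^6, 13720) = 13720
  i=7: min(500*2^7, 13720) = 13720
  i=8: min(500*2^8, 13720) = 13720
  i=9: min(500*2^9, 13720) = 13720

Answer: 500 1000 2000 4000 8000 13720 13720 13720 13720 13720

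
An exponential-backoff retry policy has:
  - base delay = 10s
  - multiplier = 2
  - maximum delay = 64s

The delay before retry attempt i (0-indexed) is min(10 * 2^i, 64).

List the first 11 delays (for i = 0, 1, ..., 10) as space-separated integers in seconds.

Computing each delay:
  i=0: min(10*2^0, 64) = 10
  i=1: min(10*2^1, 64) = 20
  i=2: min(10*2^2, 64) = 40
  i=3: min(10*2^3, 64) = 64
  i=4: min(10*2^4, 64) = 64
  i=5: min(10*2^5, 64) = 64
  i=6: min(10*2^6, 64) = 64
  i=7: min(10*2^7, 64) = 64
  i=8: min(10*2^8, 64) = 64
  i=9: min(10*2^9, 64) = 64
  i=10: min(10*2^10, 64) = 64

Answer: 10 20 40 64 64 64 64 64 64 64 64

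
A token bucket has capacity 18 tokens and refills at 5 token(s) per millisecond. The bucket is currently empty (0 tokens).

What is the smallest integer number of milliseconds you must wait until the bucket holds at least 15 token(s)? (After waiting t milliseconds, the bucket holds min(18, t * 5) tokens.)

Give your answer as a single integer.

Answer: 3

Derivation:
Need t * 5 >= 15, so t >= 15/5.
Smallest integer t = ceil(15/5) = 3.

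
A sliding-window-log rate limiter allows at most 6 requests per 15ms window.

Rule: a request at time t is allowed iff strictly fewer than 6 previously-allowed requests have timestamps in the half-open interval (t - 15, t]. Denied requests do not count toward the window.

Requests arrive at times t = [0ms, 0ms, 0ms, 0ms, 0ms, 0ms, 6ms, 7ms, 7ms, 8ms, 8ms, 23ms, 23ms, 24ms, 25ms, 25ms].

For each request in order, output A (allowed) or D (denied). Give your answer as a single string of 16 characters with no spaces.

Tracking allowed requests in the window:
  req#1 t=0ms: ALLOW
  req#2 t=0ms: ALLOW
  req#3 t=0ms: ALLOW
  req#4 t=0ms: ALLOW
  req#5 t=0ms: ALLOW
  req#6 t=0ms: ALLOW
  req#7 t=6ms: DENY
  req#8 t=7ms: DENY
  req#9 t=7ms: DENY
  req#10 t=8ms: DENY
  req#11 t=8ms: DENY
  req#12 t=23ms: ALLOW
  req#13 t=23ms: ALLOW
  req#14 t=24ms: ALLOW
  req#15 t=25ms: ALLOW
  req#16 t=25ms: ALLOW

Answer: AAAAAADDDDDAAAAA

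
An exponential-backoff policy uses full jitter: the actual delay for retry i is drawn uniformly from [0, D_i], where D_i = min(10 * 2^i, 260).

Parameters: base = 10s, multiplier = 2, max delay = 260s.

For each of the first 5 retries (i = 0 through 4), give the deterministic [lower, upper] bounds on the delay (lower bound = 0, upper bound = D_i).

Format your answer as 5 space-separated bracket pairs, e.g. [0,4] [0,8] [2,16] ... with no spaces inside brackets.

Computing bounds per retry:
  i=0: D_i=min(10*2^0,260)=10, bounds=[0,10]
  i=1: D_i=min(10*2^1,260)=20, bounds=[0,20]
  i=2: D_i=min(10*2^2,260)=40, bounds=[0,40]
  i=3: D_i=min(10*2^3,260)=80, bounds=[0,80]
  i=4: D_i=min(10*2^4,260)=160, bounds=[0,160]

Answer: [0,10] [0,20] [0,40] [0,80] [0,160]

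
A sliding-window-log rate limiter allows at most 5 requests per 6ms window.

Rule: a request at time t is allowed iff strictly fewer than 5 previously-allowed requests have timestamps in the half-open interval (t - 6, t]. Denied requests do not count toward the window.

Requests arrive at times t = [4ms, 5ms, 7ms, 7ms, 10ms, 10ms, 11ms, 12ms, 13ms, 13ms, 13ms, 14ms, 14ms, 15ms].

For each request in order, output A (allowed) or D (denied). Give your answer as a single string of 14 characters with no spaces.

Answer: AAAAAAADAADDDD

Derivation:
Tracking allowed requests in the window:
  req#1 t=4ms: ALLOW
  req#2 t=5ms: ALLOW
  req#3 t=7ms: ALLOW
  req#4 t=7ms: ALLOW
  req#5 t=10ms: ALLOW
  req#6 t=10ms: ALLOW
  req#7 t=11ms: ALLOW
  req#8 t=12ms: DENY
  req#9 t=13ms: ALLOW
  req#10 t=13ms: ALLOW
  req#11 t=13ms: DENY
  req#12 t=14ms: DENY
  req#13 t=14ms: DENY
  req#14 t=15ms: DENY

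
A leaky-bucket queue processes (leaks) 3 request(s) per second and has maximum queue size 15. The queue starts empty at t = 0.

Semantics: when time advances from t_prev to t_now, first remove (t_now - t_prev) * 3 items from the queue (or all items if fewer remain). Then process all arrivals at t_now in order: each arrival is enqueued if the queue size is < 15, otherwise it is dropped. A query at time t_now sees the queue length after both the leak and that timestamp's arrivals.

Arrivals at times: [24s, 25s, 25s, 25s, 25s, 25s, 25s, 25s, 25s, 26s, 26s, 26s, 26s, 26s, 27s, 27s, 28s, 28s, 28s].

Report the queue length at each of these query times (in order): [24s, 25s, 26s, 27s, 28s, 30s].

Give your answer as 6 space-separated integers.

Answer: 1 8 10 9 9 3

Derivation:
Queue lengths at query times:
  query t=24s: backlog = 1
  query t=25s: backlog = 8
  query t=26s: backlog = 10
  query t=27s: backlog = 9
  query t=28s: backlog = 9
  query t=30s: backlog = 3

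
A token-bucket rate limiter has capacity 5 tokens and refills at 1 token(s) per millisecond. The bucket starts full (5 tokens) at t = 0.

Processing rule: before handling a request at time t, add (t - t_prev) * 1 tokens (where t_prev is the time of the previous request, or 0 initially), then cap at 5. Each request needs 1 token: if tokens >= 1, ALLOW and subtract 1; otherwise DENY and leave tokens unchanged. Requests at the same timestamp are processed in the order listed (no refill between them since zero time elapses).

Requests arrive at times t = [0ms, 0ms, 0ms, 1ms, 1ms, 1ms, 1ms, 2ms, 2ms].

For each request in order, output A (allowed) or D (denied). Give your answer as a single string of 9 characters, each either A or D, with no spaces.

Answer: AAAAAADAD

Derivation:
Simulating step by step:
  req#1 t=0ms: ALLOW
  req#2 t=0ms: ALLOW
  req#3 t=0ms: ALLOW
  req#4 t=1ms: ALLOW
  req#5 t=1ms: ALLOW
  req#6 t=1ms: ALLOW
  req#7 t=1ms: DENY
  req#8 t=2ms: ALLOW
  req#9 t=2ms: DENY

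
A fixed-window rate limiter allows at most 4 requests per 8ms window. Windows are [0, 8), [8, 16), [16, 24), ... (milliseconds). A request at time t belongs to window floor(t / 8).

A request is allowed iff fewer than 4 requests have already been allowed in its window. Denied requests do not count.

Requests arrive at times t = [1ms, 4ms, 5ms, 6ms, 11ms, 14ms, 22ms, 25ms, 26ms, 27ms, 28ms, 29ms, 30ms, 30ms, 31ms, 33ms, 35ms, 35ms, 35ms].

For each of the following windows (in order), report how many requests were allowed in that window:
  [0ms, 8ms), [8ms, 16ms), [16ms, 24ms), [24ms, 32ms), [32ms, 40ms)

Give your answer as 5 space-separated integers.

Answer: 4 2 1 4 4

Derivation:
Processing requests:
  req#1 t=1ms (window 0): ALLOW
  req#2 t=4ms (window 0): ALLOW
  req#3 t=5ms (window 0): ALLOW
  req#4 t=6ms (window 0): ALLOW
  req#5 t=11ms (window 1): ALLOW
  req#6 t=14ms (window 1): ALLOW
  req#7 t=22ms (window 2): ALLOW
  req#8 t=25ms (window 3): ALLOW
  req#9 t=26ms (window 3): ALLOW
  req#10 t=27ms (window 3): ALLOW
  req#11 t=28ms (window 3): ALLOW
  req#12 t=29ms (window 3): DENY
  req#13 t=30ms (window 3): DENY
  req#14 t=30ms (window 3): DENY
  req#15 t=31ms (window 3): DENY
  req#16 t=33ms (window 4): ALLOW
  req#17 t=35ms (window 4): ALLOW
  req#18 t=35ms (window 4): ALLOW
  req#19 t=35ms (window 4): ALLOW

Allowed counts by window: 4 2 1 4 4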